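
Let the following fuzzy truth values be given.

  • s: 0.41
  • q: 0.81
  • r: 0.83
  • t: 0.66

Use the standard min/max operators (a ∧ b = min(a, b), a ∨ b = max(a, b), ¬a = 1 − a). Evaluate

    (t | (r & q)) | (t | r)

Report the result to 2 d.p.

0.83

r & q = min(a, b) on (0.83, 0.81) = 0.81
t | (r & q) = max(a, b) on (0.66, 0.81) = 0.81
t | r = max(a, b) on (0.66, 0.83) = 0.83
(t | (r & q)) | (t | r) = max(a, b) on (0.81, 0.83) = 0.83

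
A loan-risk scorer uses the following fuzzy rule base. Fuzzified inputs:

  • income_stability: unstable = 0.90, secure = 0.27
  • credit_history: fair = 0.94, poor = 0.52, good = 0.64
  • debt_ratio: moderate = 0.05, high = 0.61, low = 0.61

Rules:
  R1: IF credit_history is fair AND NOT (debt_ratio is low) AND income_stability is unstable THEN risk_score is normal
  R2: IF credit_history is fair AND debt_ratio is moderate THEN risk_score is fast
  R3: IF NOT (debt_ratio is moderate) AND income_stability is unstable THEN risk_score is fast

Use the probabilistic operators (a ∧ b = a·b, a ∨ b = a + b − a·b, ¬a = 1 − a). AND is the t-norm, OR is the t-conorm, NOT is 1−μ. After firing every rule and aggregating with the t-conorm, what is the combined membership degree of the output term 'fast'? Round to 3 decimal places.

R1: fair=0.94, ¬low=1−0.61=0.39, unstable=0.90; AND[a·b] → w = 0.3299
R2: fair=0.94, moderate=0.05; AND[a·b] → w = 0.0470
R3: ¬moderate=1−0.05=0.95, unstable=0.90; AND[a·b] → w = 0.8550
Rules with consequent 'fast': {R2, R3} → strengths 0.0470, 0.8550
Aggregate via t-conorm [a + b − a·b]: 0.8618

0.862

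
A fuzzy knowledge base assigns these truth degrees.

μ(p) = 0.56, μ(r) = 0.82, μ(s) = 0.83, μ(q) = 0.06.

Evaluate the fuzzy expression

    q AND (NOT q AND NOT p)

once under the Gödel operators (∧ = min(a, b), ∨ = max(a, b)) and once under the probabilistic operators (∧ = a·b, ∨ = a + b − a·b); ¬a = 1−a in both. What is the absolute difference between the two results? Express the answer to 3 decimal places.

Under Gödel:
  NOT q = 1 − 0.06 = 0.94
  NOT p = 1 − 0.56 = 0.44
  NOT q AND NOT p = min(a, b) on (0.94, 0.44) = 0.44
  q AND (NOT q AND NOT p) = min(a, b) on (0.06, 0.44) = 0.06
  → value = 0.0600
Under probabilistic:
  NOT q = 1 − 0.0600 = 0.9400
  NOT p = 1 − 0.5600 = 0.4400
  NOT q AND NOT p = a·b on (0.9400, 0.4400) = 0.4136
  q AND (NOT q AND NOT p) = a·b on (0.0600, 0.4136) = 0.0248
  → value = 0.0248
|0.0600 − 0.0248| = 0.035

0.035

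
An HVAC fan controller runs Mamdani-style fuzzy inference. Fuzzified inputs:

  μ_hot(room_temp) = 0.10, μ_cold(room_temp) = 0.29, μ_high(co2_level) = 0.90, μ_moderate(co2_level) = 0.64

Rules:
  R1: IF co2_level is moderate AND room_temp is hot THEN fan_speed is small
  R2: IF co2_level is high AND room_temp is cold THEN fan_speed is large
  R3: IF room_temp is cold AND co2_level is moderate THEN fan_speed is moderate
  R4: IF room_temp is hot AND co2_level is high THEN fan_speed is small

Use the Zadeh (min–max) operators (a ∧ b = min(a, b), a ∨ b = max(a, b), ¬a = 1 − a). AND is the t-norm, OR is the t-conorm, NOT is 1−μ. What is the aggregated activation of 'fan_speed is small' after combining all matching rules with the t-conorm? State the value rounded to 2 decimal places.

0.10

R1: moderate=0.64, hot=0.10; AND[min(a, b)] → w = 0.10
R2: high=0.90, cold=0.29; AND[min(a, b)] → w = 0.29
R3: cold=0.29, moderate=0.64; AND[min(a, b)] → w = 0.29
R4: hot=0.10, high=0.90; AND[min(a, b)] → w = 0.10
Rules with consequent 'small': {R1, R4} → strengths 0.10, 0.10
Aggregate via t-conorm [max(a, b)]: 0.10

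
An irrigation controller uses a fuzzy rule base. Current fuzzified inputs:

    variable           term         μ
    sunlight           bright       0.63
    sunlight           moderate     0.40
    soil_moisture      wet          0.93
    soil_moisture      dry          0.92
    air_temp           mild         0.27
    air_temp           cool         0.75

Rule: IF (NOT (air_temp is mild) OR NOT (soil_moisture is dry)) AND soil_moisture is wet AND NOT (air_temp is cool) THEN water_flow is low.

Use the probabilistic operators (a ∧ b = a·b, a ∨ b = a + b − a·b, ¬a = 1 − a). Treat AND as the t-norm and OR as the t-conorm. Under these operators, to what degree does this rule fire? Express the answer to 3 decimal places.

firing strength: (¬mild=1−0.27=0.73 OR ¬dry=1−0.92=0.08) = 0.7516; AND[a·b] with wet=0.93, ¬cool=1−0.75=0.25 → w = 0.1747

0.175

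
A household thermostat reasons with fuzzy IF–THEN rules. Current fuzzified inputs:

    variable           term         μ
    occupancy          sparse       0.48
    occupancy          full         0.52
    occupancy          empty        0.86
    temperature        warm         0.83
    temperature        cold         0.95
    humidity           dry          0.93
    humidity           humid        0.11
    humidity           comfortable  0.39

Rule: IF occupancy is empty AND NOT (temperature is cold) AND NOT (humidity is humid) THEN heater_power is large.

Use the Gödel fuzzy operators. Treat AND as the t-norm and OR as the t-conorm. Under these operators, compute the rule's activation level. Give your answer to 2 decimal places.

firing strength: empty=0.86, ¬cold=1−0.95=0.05, ¬humid=1−0.11=0.89; AND[min(a, b)] → w = 0.05

0.05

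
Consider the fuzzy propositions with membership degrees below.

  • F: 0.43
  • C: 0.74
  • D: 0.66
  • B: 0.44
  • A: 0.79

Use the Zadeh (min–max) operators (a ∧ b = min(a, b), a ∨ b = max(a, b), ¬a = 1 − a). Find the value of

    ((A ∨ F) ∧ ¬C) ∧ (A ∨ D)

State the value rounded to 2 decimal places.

A ∨ F = max(a, b) on (0.79, 0.43) = 0.79
¬C = 1 − 0.74 = 0.26
(A ∨ F) ∧ ¬C = min(a, b) on (0.79, 0.26) = 0.26
A ∨ D = max(a, b) on (0.79, 0.66) = 0.79
((A ∨ F) ∧ ¬C) ∧ (A ∨ D) = min(a, b) on (0.26, 0.79) = 0.26

0.26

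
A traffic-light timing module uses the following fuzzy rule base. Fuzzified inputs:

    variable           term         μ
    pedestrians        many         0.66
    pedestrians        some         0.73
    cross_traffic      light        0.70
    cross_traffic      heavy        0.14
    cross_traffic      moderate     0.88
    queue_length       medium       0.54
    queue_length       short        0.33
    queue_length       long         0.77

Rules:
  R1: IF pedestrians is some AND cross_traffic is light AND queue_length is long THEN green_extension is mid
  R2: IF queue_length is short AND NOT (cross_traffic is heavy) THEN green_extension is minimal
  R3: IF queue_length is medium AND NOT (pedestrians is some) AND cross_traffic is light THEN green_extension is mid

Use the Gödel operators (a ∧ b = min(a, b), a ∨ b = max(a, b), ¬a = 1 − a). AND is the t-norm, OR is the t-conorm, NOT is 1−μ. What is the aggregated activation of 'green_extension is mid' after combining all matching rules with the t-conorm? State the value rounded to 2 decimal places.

R1: some=0.73, light=0.70, long=0.77; AND[min(a, b)] → w = 0.70
R2: short=0.33, ¬heavy=1−0.14=0.86; AND[min(a, b)] → w = 0.33
R3: medium=0.54, ¬some=1−0.73=0.27, light=0.70; AND[min(a, b)] → w = 0.27
Rules with consequent 'mid': {R1, R3} → strengths 0.70, 0.27
Aggregate via t-conorm [max(a, b)]: 0.70

0.70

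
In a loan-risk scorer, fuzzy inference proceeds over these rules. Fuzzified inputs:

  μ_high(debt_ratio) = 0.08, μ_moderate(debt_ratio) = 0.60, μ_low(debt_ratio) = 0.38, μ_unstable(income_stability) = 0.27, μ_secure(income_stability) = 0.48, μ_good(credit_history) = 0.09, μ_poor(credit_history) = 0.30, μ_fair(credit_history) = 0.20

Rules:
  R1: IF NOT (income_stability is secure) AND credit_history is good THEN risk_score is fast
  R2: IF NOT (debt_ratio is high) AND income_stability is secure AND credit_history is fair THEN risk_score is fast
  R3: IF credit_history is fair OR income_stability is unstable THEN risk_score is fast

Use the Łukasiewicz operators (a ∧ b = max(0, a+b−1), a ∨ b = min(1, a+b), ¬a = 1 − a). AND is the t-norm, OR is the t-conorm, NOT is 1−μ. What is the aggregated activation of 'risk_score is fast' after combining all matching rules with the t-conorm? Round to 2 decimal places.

R1: ¬secure=1−0.48=0.52, good=0.09; AND[max(0, a+b−1)] → w = 0.00
R2: ¬high=1−0.08=0.92, secure=0.48, fair=0.20; AND[max(0, a+b−1)] → w = 0.00
R3: fair=0.20, unstable=0.27; OR[min(1, a+b)] → w = 0.47
Rules with consequent 'fast': {R1, R2, R3} → strengths 0.00, 0.00, 0.47
Aggregate via t-conorm [min(1, a+b)]: 0.47

0.47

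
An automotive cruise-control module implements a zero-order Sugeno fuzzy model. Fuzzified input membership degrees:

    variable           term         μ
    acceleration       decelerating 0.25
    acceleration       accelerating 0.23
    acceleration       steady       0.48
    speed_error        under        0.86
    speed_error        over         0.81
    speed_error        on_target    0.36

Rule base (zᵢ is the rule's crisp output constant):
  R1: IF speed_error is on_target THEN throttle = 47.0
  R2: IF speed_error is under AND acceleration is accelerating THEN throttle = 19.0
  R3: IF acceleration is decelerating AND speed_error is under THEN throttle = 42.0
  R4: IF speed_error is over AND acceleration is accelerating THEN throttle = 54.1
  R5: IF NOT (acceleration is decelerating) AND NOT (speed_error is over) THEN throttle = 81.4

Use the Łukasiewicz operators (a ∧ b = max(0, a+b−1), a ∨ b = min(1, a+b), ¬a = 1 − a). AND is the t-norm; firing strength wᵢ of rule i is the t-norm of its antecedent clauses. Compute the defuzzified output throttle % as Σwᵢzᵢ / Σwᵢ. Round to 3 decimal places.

R1 (z=47.0): on_target=0.36 → w = 0.36
R2 (z=19.0): under=0.86, accelerating=0.23; AND[max(0, a+b−1)] → w = 0.09
R3 (z=42.0): decelerating=0.25, under=0.86; AND[max(0, a+b−1)] → w = 0.11
R4 (z=54.1): over=0.81, accelerating=0.23; AND[max(0, a+b−1)] → w = 0.04
R5 (z=81.4): ¬decelerating=1−0.25=0.75, ¬over=1−0.81=0.19; AND[max(0, a+b−1)] → w = 0.00
Weighted average = (0.36·47.0 + 0.09·19.0 + 0.11·42.0 + 0.04·54.1 + 0.00·81.4) / (0.36 + 0.09 + 0.11 + 0.04 + 0.00)
  = 25.4140 / 0.6000 = 42.357

42.357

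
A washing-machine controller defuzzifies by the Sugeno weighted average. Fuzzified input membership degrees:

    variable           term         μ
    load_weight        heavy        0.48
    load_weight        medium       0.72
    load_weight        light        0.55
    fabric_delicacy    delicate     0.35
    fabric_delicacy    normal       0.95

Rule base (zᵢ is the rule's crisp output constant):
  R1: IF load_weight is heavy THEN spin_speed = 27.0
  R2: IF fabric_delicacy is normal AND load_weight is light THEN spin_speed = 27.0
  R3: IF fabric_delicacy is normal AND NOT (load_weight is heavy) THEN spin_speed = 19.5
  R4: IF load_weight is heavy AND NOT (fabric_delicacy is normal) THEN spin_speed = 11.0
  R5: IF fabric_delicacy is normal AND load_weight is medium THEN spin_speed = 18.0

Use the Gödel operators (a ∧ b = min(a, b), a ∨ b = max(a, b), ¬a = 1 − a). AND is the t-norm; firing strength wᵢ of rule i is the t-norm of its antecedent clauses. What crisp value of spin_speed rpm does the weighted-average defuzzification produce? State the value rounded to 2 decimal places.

R1 (z=27.0): heavy=0.48 → w = 0.48
R2 (z=27.0): normal=0.95, light=0.55; AND[min(a, b)] → w = 0.55
R3 (z=19.5): normal=0.95, ¬heavy=1−0.48=0.52; AND[min(a, b)] → w = 0.52
R4 (z=11.0): heavy=0.48, ¬normal=1−0.95=0.05; AND[min(a, b)] → w = 0.05
R5 (z=18.0): normal=0.95, medium=0.72; AND[min(a, b)] → w = 0.72
Weighted average = (0.48·27.0 + 0.55·27.0 + 0.52·19.5 + 0.05·11.0 + 0.72·18.0) / (0.48 + 0.55 + 0.52 + 0.05 + 0.72)
  = 51.4600 / 2.3200 = 22.18

22.18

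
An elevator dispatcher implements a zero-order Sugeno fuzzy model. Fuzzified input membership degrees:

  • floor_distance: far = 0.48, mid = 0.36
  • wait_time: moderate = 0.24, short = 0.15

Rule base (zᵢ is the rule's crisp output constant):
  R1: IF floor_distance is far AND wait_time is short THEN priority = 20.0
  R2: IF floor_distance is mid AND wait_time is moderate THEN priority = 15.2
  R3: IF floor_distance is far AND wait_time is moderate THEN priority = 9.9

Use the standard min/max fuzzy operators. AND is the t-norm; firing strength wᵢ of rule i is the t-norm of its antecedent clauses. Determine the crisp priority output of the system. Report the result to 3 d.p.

R1 (z=20.0): far=0.48, short=0.15; AND[min(a, b)] → w = 0.15
R2 (z=15.2): mid=0.36, moderate=0.24; AND[min(a, b)] → w = 0.24
R3 (z=9.9): far=0.48, moderate=0.24; AND[min(a, b)] → w = 0.24
Weighted average = (0.15·20.0 + 0.24·15.2 + 0.24·9.9) / (0.15 + 0.24 + 0.24)
  = 9.0240 / 0.6300 = 14.324

14.324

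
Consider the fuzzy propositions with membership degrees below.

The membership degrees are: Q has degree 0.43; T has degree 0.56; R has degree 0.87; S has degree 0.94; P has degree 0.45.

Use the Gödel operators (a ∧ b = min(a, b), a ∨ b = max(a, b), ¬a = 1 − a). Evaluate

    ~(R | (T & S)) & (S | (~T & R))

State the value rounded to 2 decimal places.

T & S = min(a, b) on (0.56, 0.94) = 0.56
R | (T & S) = max(a, b) on (0.87, 0.56) = 0.87
~(R | (T & S)) = 1 − 0.87 = 0.13
~T = 1 − 0.56 = 0.44
~T & R = min(a, b) on (0.44, 0.87) = 0.44
S | (~T & R) = max(a, b) on (0.94, 0.44) = 0.94
~(R | (T & S)) & (S | (~T & R)) = min(a, b) on (0.13, 0.94) = 0.13

0.13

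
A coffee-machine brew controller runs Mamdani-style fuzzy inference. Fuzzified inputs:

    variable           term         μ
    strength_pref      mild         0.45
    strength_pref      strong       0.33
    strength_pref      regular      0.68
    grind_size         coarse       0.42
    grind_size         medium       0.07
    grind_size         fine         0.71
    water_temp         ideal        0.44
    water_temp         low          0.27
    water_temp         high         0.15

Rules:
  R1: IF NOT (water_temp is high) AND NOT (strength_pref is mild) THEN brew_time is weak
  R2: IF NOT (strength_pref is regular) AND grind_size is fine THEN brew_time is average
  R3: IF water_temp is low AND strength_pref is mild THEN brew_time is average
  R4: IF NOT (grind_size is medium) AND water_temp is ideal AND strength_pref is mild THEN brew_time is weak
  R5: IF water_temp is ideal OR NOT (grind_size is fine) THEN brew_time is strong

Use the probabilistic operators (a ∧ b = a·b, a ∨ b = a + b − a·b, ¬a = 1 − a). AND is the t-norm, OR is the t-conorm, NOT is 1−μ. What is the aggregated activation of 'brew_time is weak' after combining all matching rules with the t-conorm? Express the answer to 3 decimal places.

R1: ¬high=1−0.15=0.85, ¬mild=1−0.45=0.55; AND[a·b] → w = 0.4675
R2: ¬regular=1−0.68=0.32, fine=0.71; AND[a·b] → w = 0.2272
R3: low=0.27, mild=0.45; AND[a·b] → w = 0.1215
R4: ¬medium=1−0.07=0.93, ideal=0.44, mild=0.45; AND[a·b] → w = 0.1841
R5: ideal=0.44, ¬fine=1−0.71=0.29; OR[a + b − a·b] → w = 0.6024
Rules with consequent 'weak': {R1, R4} → strengths 0.4675, 0.1841
Aggregate via t-conorm [a + b − a·b]: 0.5656

0.566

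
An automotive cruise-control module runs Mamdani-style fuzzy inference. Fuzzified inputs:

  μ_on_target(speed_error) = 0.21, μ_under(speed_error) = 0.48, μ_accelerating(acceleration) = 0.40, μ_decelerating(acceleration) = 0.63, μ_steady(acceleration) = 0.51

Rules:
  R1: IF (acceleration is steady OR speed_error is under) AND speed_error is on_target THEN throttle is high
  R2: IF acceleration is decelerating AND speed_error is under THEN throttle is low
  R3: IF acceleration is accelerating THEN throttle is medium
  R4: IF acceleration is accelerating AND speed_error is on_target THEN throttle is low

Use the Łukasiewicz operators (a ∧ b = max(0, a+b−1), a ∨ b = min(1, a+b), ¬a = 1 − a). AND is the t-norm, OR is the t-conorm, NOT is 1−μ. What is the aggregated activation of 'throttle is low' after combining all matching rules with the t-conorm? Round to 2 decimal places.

0.11

R1: (steady=0.51 OR under=0.48) = 0.99; AND[max(0, a+b−1)] with on_target=0.21 → w = 0.20
R2: decelerating=0.63, under=0.48; AND[max(0, a+b−1)] → w = 0.11
R3: accelerating=0.40 → w = 0.40
R4: accelerating=0.40, on_target=0.21; AND[max(0, a+b−1)] → w = 0.00
Rules with consequent 'low': {R2, R4} → strengths 0.11, 0.00
Aggregate via t-conorm [min(1, a+b)]: 0.11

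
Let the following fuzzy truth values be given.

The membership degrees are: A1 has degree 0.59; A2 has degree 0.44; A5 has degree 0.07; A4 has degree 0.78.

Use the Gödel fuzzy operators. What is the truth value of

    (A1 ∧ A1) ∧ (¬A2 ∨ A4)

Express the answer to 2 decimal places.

A1 ∧ A1 = min(a, b) on (0.59, 0.59) = 0.59
¬A2 = 1 − 0.44 = 0.56
¬A2 ∨ A4 = max(a, b) on (0.56, 0.78) = 0.78
(A1 ∧ A1) ∧ (¬A2 ∨ A4) = min(a, b) on (0.59, 0.78) = 0.59

0.59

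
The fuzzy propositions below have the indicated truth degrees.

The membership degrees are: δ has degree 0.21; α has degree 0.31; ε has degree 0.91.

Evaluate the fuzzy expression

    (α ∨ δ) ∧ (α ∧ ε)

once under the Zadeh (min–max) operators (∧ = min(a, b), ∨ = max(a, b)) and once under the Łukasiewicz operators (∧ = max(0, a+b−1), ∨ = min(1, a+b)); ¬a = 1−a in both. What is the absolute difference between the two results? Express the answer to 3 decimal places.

Under Zadeh (min–max):
  α ∨ δ = max(a, b) on (0.31, 0.21) = 0.31
  α ∧ ε = min(a, b) on (0.31, 0.91) = 0.31
  (α ∨ δ) ∧ (α ∧ ε) = min(a, b) on (0.31, 0.31) = 0.31
  → value = 0.3100
Under Łukasiewicz:
  α ∨ δ = min(1, a+b) on (0.31, 0.21) = 0.52
  α ∧ ε = max(0, a+b−1) on (0.31, 0.91) = 0.22
  (α ∨ δ) ∧ (α ∧ ε) = max(0, a+b−1) on (0.52, 0.22) = 0.00
  → value = 0.0000
|0.3100 − 0.0000| = 0.310

0.310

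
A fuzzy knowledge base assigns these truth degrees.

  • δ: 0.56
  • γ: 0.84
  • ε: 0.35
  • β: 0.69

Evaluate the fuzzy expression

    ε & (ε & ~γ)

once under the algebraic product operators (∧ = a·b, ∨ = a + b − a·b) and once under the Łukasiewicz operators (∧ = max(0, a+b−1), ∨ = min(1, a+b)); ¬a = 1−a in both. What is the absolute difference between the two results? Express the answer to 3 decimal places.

0.020

Under algebraic product:
  ~γ = 1 − 0.8400 = 0.1600
  ε & ~γ = a·b on (0.3500, 0.1600) = 0.0560
  ε & (ε & ~γ) = a·b on (0.3500, 0.0560) = 0.0196
  → value = 0.0196
Under Łukasiewicz:
  ~γ = 1 − 0.84 = 0.16
  ε & ~γ = max(0, a+b−1) on (0.35, 0.16) = 0.00
  ε & (ε & ~γ) = max(0, a+b−1) on (0.35, 0.00) = 0.00
  → value = 0.0000
|0.0196 − 0.0000| = 0.020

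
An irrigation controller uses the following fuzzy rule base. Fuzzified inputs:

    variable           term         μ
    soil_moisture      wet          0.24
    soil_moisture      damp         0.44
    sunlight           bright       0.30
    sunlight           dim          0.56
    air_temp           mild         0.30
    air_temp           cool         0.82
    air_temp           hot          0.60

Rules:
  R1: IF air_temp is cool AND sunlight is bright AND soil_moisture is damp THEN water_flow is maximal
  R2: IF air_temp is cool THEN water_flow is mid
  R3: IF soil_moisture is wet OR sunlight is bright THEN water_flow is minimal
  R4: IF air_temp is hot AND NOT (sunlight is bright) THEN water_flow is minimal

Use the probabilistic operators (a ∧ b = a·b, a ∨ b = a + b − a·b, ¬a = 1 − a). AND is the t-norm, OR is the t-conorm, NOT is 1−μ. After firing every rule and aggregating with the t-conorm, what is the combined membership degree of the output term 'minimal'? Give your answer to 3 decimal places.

R1: cool=0.82, bright=0.30, damp=0.44; AND[a·b] → w = 0.1082
R2: cool=0.82 → w = 0.8200
R3: wet=0.24, bright=0.30; OR[a + b − a·b] → w = 0.4680
R4: hot=0.60, ¬bright=1−0.30=0.70; AND[a·b] → w = 0.4200
Rules with consequent 'minimal': {R3, R4} → strengths 0.4680, 0.4200
Aggregate via t-conorm [a + b − a·b]: 0.6914

0.691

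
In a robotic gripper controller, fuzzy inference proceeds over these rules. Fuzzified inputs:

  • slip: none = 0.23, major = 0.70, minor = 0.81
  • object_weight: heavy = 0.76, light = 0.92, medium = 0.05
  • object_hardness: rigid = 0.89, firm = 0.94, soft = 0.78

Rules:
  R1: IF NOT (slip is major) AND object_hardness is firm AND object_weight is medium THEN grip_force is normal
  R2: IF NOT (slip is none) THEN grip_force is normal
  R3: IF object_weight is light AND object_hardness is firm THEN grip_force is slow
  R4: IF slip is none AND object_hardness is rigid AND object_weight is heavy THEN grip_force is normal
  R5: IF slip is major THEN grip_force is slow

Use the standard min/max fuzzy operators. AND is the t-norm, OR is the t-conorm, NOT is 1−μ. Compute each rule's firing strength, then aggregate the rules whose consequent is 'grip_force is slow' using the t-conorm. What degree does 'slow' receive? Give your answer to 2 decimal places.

0.92

R1: ¬major=1−0.70=0.30, firm=0.94, medium=0.05; AND[min(a, b)] → w = 0.05
R2: ¬none=1−0.23=0.77 → w = 0.77
R3: light=0.92, firm=0.94; AND[min(a, b)] → w = 0.92
R4: none=0.23, rigid=0.89, heavy=0.76; AND[min(a, b)] → w = 0.23
R5: major=0.70 → w = 0.70
Rules with consequent 'slow': {R3, R5} → strengths 0.92, 0.70
Aggregate via t-conorm [max(a, b)]: 0.92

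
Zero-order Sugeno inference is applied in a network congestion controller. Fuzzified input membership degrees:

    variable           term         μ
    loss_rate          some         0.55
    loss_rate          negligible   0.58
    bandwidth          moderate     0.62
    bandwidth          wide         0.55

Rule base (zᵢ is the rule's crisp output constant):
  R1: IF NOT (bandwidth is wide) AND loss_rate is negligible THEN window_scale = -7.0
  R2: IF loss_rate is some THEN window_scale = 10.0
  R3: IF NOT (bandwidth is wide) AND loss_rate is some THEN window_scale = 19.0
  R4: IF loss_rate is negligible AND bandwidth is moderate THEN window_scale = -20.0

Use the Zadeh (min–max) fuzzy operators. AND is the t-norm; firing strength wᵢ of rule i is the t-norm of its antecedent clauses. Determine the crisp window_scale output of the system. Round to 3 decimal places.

R1 (z=-7.0): ¬wide=1−0.55=0.45, negligible=0.58; AND[min(a, b)] → w = 0.45
R2 (z=10.0): some=0.55 → w = 0.55
R3 (z=19.0): ¬wide=1−0.55=0.45, some=0.55; AND[min(a, b)] → w = 0.45
R4 (z=-20.0): negligible=0.58, moderate=0.62; AND[min(a, b)] → w = 0.58
Weighted average = (0.45·-7.0 + 0.55·10.0 + 0.45·19.0 + 0.58·-20.0) / (0.45 + 0.55 + 0.45 + 0.58)
  = -0.7000 / 2.0300 = -0.345

-0.345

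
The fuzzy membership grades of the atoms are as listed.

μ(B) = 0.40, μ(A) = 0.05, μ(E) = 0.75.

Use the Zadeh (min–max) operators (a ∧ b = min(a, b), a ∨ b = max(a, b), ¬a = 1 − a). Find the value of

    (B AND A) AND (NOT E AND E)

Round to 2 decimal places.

0.05

B AND A = min(a, b) on (0.40, 0.05) = 0.05
NOT E = 1 − 0.75 = 0.25
NOT E AND E = min(a, b) on (0.25, 0.75) = 0.25
(B AND A) AND (NOT E AND E) = min(a, b) on (0.05, 0.25) = 0.05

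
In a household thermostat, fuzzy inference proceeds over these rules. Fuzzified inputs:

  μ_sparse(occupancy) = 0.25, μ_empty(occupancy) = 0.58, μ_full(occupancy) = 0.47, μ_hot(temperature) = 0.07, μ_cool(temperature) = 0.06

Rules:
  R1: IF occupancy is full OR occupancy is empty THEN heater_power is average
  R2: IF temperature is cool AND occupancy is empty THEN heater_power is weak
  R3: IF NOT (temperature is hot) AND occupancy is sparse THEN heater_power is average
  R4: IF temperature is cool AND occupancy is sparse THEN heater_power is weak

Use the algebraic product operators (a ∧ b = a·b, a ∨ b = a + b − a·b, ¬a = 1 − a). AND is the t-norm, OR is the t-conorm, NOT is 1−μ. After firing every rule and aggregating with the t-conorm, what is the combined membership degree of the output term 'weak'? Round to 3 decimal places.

0.049

R1: full=0.47, empty=0.58; OR[a + b − a·b] → w = 0.7774
R2: cool=0.06, empty=0.58; AND[a·b] → w = 0.0348
R3: ¬hot=1−0.07=0.93, sparse=0.25; AND[a·b] → w = 0.2325
R4: cool=0.06, sparse=0.25; AND[a·b] → w = 0.0150
Rules with consequent 'weak': {R2, R4} → strengths 0.0348, 0.0150
Aggregate via t-conorm [a + b − a·b]: 0.0493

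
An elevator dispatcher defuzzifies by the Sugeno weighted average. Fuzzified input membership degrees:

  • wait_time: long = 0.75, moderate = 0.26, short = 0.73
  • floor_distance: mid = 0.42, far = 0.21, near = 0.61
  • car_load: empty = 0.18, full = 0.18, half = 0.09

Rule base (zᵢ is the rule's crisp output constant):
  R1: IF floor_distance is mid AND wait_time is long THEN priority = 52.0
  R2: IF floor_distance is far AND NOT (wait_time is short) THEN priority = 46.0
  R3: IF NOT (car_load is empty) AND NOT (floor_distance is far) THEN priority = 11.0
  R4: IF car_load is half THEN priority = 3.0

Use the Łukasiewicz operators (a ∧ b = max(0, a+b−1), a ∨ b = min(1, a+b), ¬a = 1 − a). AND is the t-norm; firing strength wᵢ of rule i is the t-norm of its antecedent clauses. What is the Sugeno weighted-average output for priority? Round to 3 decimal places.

R1 (z=52.0): mid=0.42, long=0.75; AND[max(0, a+b−1)] → w = 0.17
R2 (z=46.0): far=0.21, ¬short=1−0.73=0.27; AND[max(0, a+b−1)] → w = 0.00
R3 (z=11.0): ¬empty=1−0.18=0.82, ¬far=1−0.21=0.79; AND[max(0, a+b−1)] → w = 0.61
R4 (z=3.0): half=0.09 → w = 0.09
Weighted average = (0.17·52.0 + 0.00·46.0 + 0.61·11.0 + 0.09·3.0) / (0.17 + 0.00 + 0.61 + 0.09)
  = 15.8200 / 0.8700 = 18.184

18.184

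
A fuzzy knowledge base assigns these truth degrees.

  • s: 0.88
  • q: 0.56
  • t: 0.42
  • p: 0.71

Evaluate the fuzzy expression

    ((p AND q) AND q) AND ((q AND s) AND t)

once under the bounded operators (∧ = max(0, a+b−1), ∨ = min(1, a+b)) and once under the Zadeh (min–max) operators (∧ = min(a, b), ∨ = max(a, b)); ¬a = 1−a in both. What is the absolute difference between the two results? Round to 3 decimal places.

Under bounded:
  p AND q = max(0, a+b−1) on (0.71, 0.56) = 0.27
  (p AND q) AND q = max(0, a+b−1) on (0.27, 0.56) = 0.00
  q AND s = max(0, a+b−1) on (0.56, 0.88) = 0.44
  (q AND s) AND t = max(0, a+b−1) on (0.44, 0.42) = 0.00
  ((p AND q) AND q) AND ((q AND s) AND t) = max(0, a+b−1) on (0.00, 0.00) = 0.00
  → value = 0.0000
Under Zadeh (min–max):
  p AND q = min(a, b) on (0.71, 0.56) = 0.56
  (p AND q) AND q = min(a, b) on (0.56, 0.56) = 0.56
  q AND s = min(a, b) on (0.56, 0.88) = 0.56
  (q AND s) AND t = min(a, b) on (0.56, 0.42) = 0.42
  ((p AND q) AND q) AND ((q AND s) AND t) = min(a, b) on (0.56, 0.42) = 0.42
  → value = 0.4200
|0.0000 − 0.4200| = 0.420

0.420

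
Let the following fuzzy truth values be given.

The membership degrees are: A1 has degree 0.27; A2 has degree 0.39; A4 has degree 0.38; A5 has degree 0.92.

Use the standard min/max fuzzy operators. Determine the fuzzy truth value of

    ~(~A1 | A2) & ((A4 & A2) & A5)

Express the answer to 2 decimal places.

~A1 = 1 − 0.27 = 0.73
~A1 | A2 = max(a, b) on (0.73, 0.39) = 0.73
~(~A1 | A2) = 1 − 0.73 = 0.27
A4 & A2 = min(a, b) on (0.38, 0.39) = 0.38
(A4 & A2) & A5 = min(a, b) on (0.38, 0.92) = 0.38
~(~A1 | A2) & ((A4 & A2) & A5) = min(a, b) on (0.27, 0.38) = 0.27

0.27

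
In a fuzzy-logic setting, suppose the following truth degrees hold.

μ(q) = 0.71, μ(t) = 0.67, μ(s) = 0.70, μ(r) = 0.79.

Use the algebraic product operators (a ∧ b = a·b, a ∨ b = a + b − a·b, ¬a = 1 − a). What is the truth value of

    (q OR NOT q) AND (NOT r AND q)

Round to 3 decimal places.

0.118

NOT q = 1 − 0.7100 = 0.2900
q OR NOT q = a + b − a·b on (0.7100, 0.2900) = 0.7941
NOT r = 1 − 0.7900 = 0.2100
NOT r AND q = a·b on (0.2100, 0.7100) = 0.1491
(q OR NOT q) AND (NOT r AND q) = a·b on (0.7941, 0.1491) = 0.1184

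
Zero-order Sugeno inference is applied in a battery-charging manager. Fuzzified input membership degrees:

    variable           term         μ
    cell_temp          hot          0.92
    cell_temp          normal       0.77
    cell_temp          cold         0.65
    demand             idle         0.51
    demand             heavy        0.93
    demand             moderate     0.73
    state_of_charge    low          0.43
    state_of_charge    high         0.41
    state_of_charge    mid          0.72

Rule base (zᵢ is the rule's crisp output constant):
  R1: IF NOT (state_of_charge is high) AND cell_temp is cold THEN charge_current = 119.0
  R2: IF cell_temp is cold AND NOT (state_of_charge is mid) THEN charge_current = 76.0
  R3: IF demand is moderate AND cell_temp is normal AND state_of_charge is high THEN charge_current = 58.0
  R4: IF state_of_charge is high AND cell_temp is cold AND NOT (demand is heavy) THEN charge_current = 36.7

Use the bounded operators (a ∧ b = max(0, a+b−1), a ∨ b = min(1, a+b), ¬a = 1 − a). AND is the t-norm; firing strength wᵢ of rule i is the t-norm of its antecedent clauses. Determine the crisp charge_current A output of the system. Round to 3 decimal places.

R1 (z=119.0): ¬high=1−0.41=0.59, cold=0.65; AND[max(0, a+b−1)] → w = 0.24
R2 (z=76.0): cold=0.65, ¬mid=1−0.72=0.28; AND[max(0, a+b−1)] → w = 0.00
R3 (z=58.0): moderate=0.73, normal=0.77, high=0.41; AND[max(0, a+b−1)] → w = 0.00
R4 (z=36.7): high=0.41, cold=0.65, ¬heavy=1−0.93=0.07; AND[max(0, a+b−1)] → w = 0.00
Weighted average = (0.24·119.0 + 0.00·76.0 + 0.00·58.0 + 0.00·36.7) / (0.24 + 0.00 + 0.00 + 0.00)
  = 28.5600 / 0.2400 = 119.000

119.000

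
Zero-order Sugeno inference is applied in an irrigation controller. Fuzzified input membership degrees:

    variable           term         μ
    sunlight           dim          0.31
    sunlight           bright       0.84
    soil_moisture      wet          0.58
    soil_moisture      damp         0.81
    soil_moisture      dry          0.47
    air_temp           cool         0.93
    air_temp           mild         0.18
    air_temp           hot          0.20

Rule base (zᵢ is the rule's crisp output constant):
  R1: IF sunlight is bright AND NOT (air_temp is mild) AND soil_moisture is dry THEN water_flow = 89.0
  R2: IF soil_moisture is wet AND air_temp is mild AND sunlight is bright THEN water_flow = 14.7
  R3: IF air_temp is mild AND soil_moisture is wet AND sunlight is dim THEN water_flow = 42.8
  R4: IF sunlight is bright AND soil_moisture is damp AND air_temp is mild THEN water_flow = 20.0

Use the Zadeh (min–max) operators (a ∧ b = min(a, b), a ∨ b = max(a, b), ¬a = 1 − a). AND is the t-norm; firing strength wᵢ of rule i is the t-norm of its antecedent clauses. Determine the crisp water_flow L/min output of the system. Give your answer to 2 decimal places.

R1 (z=89.0): bright=0.84, ¬mild=1−0.18=0.82, dry=0.47; AND[min(a, b)] → w = 0.47
R2 (z=14.7): wet=0.58, mild=0.18, bright=0.84; AND[min(a, b)] → w = 0.18
R3 (z=42.8): mild=0.18, wet=0.58, dim=0.31; AND[min(a, b)] → w = 0.18
R4 (z=20.0): bright=0.84, damp=0.81, mild=0.18; AND[min(a, b)] → w = 0.18
Weighted average = (0.47·89.0 + 0.18·14.7 + 0.18·42.8 + 0.18·20.0) / (0.47 + 0.18 + 0.18 + 0.18)
  = 55.7800 / 1.0100 = 55.23

55.23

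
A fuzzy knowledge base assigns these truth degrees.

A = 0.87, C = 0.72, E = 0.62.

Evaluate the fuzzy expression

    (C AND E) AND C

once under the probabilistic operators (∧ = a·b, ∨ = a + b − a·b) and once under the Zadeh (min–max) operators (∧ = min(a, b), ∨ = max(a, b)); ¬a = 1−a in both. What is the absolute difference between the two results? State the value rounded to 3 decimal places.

Under probabilistic:
  C AND E = a·b on (0.7200, 0.6200) = 0.4464
  (C AND E) AND C = a·b on (0.4464, 0.7200) = 0.3214
  → value = 0.3214
Under Zadeh (min–max):
  C AND E = min(a, b) on (0.72, 0.62) = 0.62
  (C AND E) AND C = min(a, b) on (0.62, 0.72) = 0.62
  → value = 0.6200
|0.3214 − 0.6200| = 0.299

0.299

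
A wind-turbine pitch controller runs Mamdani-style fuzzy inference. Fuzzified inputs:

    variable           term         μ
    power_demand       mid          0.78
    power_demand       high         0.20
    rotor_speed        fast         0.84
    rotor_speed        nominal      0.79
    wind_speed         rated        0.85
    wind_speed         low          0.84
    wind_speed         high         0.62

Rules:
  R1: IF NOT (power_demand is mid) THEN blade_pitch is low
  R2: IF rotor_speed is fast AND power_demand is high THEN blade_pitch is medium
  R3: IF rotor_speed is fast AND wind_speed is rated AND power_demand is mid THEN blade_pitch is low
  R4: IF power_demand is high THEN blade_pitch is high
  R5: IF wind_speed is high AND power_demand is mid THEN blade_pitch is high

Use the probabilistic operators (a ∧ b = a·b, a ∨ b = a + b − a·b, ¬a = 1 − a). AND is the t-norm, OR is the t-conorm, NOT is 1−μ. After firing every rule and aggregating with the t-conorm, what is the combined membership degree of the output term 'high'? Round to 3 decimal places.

0.587

R1: ¬mid=1−0.78=0.22 → w = 0.2200
R2: fast=0.84, high=0.20; AND[a·b] → w = 0.1680
R3: fast=0.84, rated=0.85, mid=0.78; AND[a·b] → w = 0.5569
R4: high=0.20 → w = 0.2000
R5: high=0.62, mid=0.78; AND[a·b] → w = 0.4836
Rules with consequent 'high': {R4, R5} → strengths 0.2000, 0.4836
Aggregate via t-conorm [a + b − a·b]: 0.5869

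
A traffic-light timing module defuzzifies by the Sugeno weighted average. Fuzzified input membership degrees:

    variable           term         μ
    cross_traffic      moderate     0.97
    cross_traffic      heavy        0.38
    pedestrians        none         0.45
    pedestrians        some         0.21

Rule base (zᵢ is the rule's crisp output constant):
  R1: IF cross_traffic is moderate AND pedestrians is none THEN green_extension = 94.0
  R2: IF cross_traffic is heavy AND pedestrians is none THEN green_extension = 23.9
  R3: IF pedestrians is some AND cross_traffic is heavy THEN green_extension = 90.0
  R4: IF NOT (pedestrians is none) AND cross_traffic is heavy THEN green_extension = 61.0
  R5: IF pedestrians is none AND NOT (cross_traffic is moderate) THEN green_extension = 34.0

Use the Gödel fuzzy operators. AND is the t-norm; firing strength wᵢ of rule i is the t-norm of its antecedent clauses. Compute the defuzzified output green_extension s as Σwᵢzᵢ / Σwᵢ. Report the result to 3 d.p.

65.160

R1 (z=94.0): moderate=0.97, none=0.45; AND[min(a, b)] → w = 0.45
R2 (z=23.9): heavy=0.38, none=0.45; AND[min(a, b)] → w = 0.38
R3 (z=90.0): some=0.21, heavy=0.38; AND[min(a, b)] → w = 0.21
R4 (z=61.0): ¬none=1−0.45=0.55, heavy=0.38; AND[min(a, b)] → w = 0.38
R5 (z=34.0): none=0.45, ¬moderate=1−0.97=0.03; AND[min(a, b)] → w = 0.03
Weighted average = (0.45·94.0 + 0.38·23.9 + 0.21·90.0 + 0.38·61.0 + 0.03·34.0) / (0.45 + 0.38 + 0.21 + 0.38 + 0.03)
  = 94.4820 / 1.4500 = 65.160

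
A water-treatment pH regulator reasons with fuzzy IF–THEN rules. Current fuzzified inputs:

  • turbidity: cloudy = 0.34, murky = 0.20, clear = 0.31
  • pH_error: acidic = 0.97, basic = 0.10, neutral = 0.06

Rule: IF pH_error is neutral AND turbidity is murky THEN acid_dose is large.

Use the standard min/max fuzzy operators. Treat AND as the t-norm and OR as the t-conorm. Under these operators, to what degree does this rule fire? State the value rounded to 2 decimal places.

0.06

firing strength: neutral=0.06, murky=0.20; AND[min(a, b)] → w = 0.06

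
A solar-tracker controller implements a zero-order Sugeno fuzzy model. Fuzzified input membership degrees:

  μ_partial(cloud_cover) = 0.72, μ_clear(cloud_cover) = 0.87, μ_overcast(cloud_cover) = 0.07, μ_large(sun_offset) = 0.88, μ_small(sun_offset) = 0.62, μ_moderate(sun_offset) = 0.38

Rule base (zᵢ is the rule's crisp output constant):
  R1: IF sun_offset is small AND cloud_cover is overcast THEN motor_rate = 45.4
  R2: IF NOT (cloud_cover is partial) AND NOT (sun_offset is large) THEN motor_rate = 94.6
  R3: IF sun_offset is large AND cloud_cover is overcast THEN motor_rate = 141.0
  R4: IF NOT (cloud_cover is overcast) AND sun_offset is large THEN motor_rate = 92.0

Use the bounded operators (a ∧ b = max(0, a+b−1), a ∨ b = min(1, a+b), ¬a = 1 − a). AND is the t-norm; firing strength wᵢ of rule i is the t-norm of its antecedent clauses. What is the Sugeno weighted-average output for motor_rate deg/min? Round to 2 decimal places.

R1 (z=45.4): small=0.62, overcast=0.07; AND[max(0, a+b−1)] → w = 0.00
R2 (z=94.6): ¬partial=1−0.72=0.28, ¬large=1−0.88=0.12; AND[max(0, a+b−1)] → w = 0.00
R3 (z=141.0): large=0.88, overcast=0.07; AND[max(0, a+b−1)] → w = 0.00
R4 (z=92.0): ¬overcast=1−0.07=0.93, large=0.88; AND[max(0, a+b−1)] → w = 0.81
Weighted average = (0.00·45.4 + 0.00·94.6 + 0.00·141.0 + 0.81·92.0) / (0.00 + 0.00 + 0.00 + 0.81)
  = 74.5200 / 0.8100 = 92.00

92.00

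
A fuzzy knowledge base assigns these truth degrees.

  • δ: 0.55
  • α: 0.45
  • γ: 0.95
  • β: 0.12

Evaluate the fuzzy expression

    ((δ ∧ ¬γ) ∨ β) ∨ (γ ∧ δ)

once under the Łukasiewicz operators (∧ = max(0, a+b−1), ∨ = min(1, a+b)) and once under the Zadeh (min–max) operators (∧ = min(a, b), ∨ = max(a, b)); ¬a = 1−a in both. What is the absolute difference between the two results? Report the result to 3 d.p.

0.070

Under Łukasiewicz:
  ¬γ = 1 − 0.95 = 0.05
  δ ∧ ¬γ = max(0, a+b−1) on (0.55, 0.05) = 0.00
  (δ ∧ ¬γ) ∨ β = min(1, a+b) on (0.00, 0.12) = 0.12
  γ ∧ δ = max(0, a+b−1) on (0.95, 0.55) = 0.50
  ((δ ∧ ¬γ) ∨ β) ∨ (γ ∧ δ) = min(1, a+b) on (0.12, 0.50) = 0.62
  → value = 0.6200
Under Zadeh (min–max):
  ¬γ = 1 − 0.95 = 0.05
  δ ∧ ¬γ = min(a, b) on (0.55, 0.05) = 0.05
  (δ ∧ ¬γ) ∨ β = max(a, b) on (0.05, 0.12) = 0.12
  γ ∧ δ = min(a, b) on (0.95, 0.55) = 0.55
  ((δ ∧ ¬γ) ∨ β) ∨ (γ ∧ δ) = max(a, b) on (0.12, 0.55) = 0.55
  → value = 0.5500
|0.6200 − 0.5500| = 0.070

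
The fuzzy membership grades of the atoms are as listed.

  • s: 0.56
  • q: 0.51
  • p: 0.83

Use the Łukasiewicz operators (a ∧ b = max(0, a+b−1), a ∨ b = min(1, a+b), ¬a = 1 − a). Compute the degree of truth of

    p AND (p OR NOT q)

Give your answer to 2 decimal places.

0.83

NOT q = 1 − 0.51 = 0.49
p OR NOT q = min(1, a+b) on (0.83, 0.49) = 1.00
p AND (p OR NOT q) = max(0, a+b−1) on (0.83, 1.00) = 0.83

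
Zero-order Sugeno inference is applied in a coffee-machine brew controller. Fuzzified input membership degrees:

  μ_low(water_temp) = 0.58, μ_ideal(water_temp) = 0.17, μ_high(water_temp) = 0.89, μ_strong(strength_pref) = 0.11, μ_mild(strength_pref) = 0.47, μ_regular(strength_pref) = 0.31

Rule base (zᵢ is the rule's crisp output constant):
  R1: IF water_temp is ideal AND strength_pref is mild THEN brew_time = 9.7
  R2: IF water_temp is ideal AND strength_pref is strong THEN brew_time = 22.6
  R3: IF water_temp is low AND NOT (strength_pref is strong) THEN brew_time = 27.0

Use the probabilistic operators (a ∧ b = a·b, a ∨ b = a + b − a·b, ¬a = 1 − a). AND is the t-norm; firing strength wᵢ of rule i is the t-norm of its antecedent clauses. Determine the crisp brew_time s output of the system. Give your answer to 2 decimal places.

24.62

R1 (z=9.7): ideal=0.17, mild=0.47; AND[a·b] → w = 0.0799
R2 (z=22.6): ideal=0.17, strong=0.11; AND[a·b] → w = 0.0187
R3 (z=27.0): low=0.58, ¬strong=1−0.11=0.89; AND[a·b] → w = 0.5162
Weighted average = (0.0799·9.7 + 0.0187·22.6 + 0.5162·27.0) / (0.0799 + 0.0187 + 0.5162)
  = 15.1350 / 0.6148 = 24.62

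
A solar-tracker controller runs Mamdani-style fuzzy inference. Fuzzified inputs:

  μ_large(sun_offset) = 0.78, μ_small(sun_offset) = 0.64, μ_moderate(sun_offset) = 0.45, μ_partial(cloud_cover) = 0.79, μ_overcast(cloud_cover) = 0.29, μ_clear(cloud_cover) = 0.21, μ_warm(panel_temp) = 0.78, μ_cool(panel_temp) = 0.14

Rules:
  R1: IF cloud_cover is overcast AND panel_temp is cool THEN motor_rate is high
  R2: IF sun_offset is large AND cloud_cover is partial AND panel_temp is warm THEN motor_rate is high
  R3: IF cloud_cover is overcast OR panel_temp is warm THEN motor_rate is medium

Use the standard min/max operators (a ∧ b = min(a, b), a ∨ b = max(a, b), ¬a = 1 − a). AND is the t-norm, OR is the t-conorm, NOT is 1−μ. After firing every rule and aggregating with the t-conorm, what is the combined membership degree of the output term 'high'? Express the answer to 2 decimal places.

0.78

R1: overcast=0.29, cool=0.14; AND[min(a, b)] → w = 0.14
R2: large=0.78, partial=0.79, warm=0.78; AND[min(a, b)] → w = 0.78
R3: overcast=0.29, warm=0.78; OR[max(a, b)] → w = 0.78
Rules with consequent 'high': {R1, R2} → strengths 0.14, 0.78
Aggregate via t-conorm [max(a, b)]: 0.78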